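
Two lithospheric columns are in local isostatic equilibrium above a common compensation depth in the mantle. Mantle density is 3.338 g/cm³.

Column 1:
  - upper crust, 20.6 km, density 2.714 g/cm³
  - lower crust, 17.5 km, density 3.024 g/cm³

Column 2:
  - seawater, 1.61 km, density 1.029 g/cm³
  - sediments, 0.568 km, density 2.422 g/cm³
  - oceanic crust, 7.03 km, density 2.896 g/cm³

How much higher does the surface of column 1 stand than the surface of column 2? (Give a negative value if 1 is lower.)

3.3 km

For any compensation level in the mantle, the mantle terms cancel and isostasy reduces to e = (Σt_1 − Σt_2) − (Σ(ρt)_1 − Σ(ρt)_2) / ρ_m.
Σt_1 = 38.1 km; Σt_2 = 9.208 km; Σ(ρt)_1 = 108.8284; Σ(ρt)_2 = 23.391266 (in km·g/cm³).
e = (38.1 − 9.208) − (108.8284 − 23.391266) / 3.338 = 3.3 km.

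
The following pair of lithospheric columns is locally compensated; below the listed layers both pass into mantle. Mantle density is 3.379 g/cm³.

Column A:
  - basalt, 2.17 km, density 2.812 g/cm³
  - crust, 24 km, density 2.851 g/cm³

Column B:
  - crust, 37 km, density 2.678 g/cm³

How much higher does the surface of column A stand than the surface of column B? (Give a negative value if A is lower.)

For any compensation level in the mantle, the mantle terms cancel and isostasy reduces to e = (Σt_A − Σt_B) − (Σ(ρt)_A − Σ(ρt)_B) / ρ_m.
Σt_A = 26.17 km; Σt_B = 37 km; Σ(ρt)_A = 74.52604; Σ(ρt)_B = 99.086 (in km·g/cm³).
e = (26.17 − 37) − (74.52604 − 99.086) / 3.379 = −3.56 km.

−3.56 km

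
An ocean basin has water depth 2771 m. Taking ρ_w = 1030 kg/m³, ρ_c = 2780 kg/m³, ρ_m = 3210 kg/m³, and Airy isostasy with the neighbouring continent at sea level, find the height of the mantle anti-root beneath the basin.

11300 m

Balancing pressure at the compensation depth: replacing crust with seawater at the top is compensated by replacing crust with mantle at the base: d (ρ_c − ρ_w) = a (ρ_m − ρ_c).
a = d (ρ_c − ρ_w)/(ρ_m − ρ_c) = 2771 m × 1750/430 = 11300 m.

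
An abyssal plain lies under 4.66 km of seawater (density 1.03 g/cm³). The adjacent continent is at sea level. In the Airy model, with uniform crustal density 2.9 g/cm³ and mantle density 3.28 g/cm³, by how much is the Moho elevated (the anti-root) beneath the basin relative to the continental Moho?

Equating mass per unit area of the two columns: replacing crust with seawater at the top is compensated by replacing crust with mantle at the base: d (ρ_c − ρ_w) = a (ρ_m − ρ_c).
a = d (ρ_c − ρ_w)/(ρ_m − ρ_c) = 4.66 km × 1.87/0.38 = 22.9 km.

22.9 km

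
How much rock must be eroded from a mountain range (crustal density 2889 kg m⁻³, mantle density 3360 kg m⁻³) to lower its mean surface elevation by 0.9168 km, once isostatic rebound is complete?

Net drop Δ = e − u = e − e ρ_c/ρ_m = e (ρ_m − ρ_c)/ρ_m.
e = Δ ρ_m/(ρ_m − ρ_c) = 0.9168 km × 3360/471 = 6.54 km.

6.54 km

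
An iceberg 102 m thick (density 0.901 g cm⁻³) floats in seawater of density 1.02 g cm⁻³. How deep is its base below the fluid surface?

90.1 m

Draft d = t ρ_obj/ρ_fluid = 102 m × 0.901/1.02 = 90.1 m.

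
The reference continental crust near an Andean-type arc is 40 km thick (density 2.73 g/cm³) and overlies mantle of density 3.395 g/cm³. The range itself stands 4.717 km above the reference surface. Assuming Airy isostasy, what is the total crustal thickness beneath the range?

Root depth r = h ρ_c / (ρ_m − ρ_c) = 4.717 km × 2.73 / 0.665 = 19.36 km.
Total thickness = T + h + r = 40 km + 4.717 km + 19.36 km = 64.1 km.

64.1 km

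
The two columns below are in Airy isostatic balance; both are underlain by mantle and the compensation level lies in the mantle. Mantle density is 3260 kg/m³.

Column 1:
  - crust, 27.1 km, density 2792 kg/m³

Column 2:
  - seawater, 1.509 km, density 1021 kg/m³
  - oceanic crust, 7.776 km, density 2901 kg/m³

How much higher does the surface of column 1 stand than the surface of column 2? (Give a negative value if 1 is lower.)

2 km

For any compensation level in the mantle, the mantle terms cancel and isostasy reduces to e = (Σt_1 − Σt_2) − (Σ(ρt)_1 − Σ(ρt)_2) / ρ_m.
Σt_1 = 27.1 km; Σt_2 = 9.285 km; Σ(ρt)_1 = 75663.2; Σ(ρt)_2 = 24098.865 (in km·kg/m³).
e = (27.1 − 9.285) − (75663.2 − 24098.865) / 3260 = 2 km.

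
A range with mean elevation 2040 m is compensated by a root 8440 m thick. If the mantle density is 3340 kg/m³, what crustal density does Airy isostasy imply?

2690 kg/m³

ρ_c h = (ρ_m − ρ_c) r → ρ_c (h + r) = ρ_m r → ρ_c = ρ_m r / (h + r).
ρ_c = 3340 × 8440 m / (2040 m + 8440 m) = 2690 kg/m³.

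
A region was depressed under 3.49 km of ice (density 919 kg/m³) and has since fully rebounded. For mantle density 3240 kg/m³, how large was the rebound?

0.99 km

Removing the load lets mantle flow back in; uplift u satisfies ρ_ice t = ρ_m u.
u = t ρ_ice/ρ_m = 3.49 km × 919/3240 = 0.99 km.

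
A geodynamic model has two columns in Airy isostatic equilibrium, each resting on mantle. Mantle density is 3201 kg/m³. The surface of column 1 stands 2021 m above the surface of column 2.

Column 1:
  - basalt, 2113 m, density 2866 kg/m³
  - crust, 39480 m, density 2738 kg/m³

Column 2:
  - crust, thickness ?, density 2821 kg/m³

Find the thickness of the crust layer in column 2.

Take the compensation level at the base of the deeper column (depth z_c below the surface of column 1) and equate Σ ρ_i t_i down to z_c; mantle fills any gap and the z_c terms cancel.
Column 1: 2113×2866 + 39480×2738 + (z_c − 41593)×3201
Column 2: 2021×0 + x×2821 + (z_c − 2021 − 0 − x)×3201
The z_c×3201 term appears on both sides and cancels. Collect the known terms of each column as K = Σ(ρt)_known − 3201 × (depth of known layers): K_1 = 114152098 − 3201×41593 = −18987095; K_2 = 0 − 3201×(2021 + 0) = −6469221.
Balance: K_1 = K_2 − x×(3201 − 2821), so x = (K_2 − K_1)/(3201 − 2821) = 12517900/380 = 32900 m.

32900 m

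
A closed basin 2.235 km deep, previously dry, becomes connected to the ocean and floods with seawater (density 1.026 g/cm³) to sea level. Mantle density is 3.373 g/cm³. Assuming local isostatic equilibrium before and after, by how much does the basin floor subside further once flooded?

After flooding the water column is d + s deep. Its weight must equal the weight of mantle displaced by the extra subsidence s: (d + s) ρ_w = s ρ_m.
s = d ρ_w / (ρ_m − ρ_w) = 2.235 km × 1.026/(3.373 − 1.026) = 0.977 km.

0.977 km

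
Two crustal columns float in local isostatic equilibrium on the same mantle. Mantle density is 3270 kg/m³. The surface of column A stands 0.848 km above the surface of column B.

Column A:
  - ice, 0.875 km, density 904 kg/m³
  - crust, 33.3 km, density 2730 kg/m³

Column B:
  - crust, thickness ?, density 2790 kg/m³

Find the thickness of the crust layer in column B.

36 km

Take the compensation level at the base of the deeper column (depth z_c below the surface of column A) and equate Σ ρ_i t_i down to z_c; mantle fills any gap and the z_c terms cancel.
Column A: 0.875×904 + 33.3×2730 + (z_c − 34.175)×3270
Column B: 0.848×0 + x×2790 + (z_c − 0.848 − 0 − x)×3270
The z_c×3270 term appears on both sides and cancels. Collect the known terms of each column as K = Σ(ρt)_known − 3270 × (depth of known layers): K_A = 91700 − 3270×34.175 = −20052.25; K_B = 0 − 3270×(0.848 + 0) = −2772.96.
Balance: K_A = K_B − x×(3270 − 2790), so x = (K_B − K_A)/(3270 − 2790) = 17279.3/480 = 36 km.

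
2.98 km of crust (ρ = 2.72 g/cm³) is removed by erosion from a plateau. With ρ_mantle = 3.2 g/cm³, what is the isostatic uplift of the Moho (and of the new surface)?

Unloading: uplift u = e ρ_c/ρ_m = 2.98 km × 2.72/3.2 = 2.53 km.

2.53 km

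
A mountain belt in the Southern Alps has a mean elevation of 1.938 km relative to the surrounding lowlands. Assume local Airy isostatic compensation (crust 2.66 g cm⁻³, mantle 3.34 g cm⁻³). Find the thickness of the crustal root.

7.58 km

For local isostatic compensation: the weight of the topography is balanced by the buoyancy of the root, ρ_c h = (ρ_m − ρ_c) r.
r = h · ρ_c / (ρ_m − ρ_c) = 1.938 km × 2.66 / (3.34 − 2.66) = 7.58 km.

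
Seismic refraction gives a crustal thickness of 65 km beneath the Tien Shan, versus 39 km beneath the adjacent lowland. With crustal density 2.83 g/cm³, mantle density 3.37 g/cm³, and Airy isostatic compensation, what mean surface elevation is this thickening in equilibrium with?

Excess crust Δ = 65 km − 39 km = 26 km, split between elevation h and root r with h + r = Δ.
Airy balance ρ_c h = (ρ_m − ρ_c) r gives r = h ρ_c/(ρ_m − ρ_c), so h (1 + ρ_c/(ρ_m − ρ_c)) = Δ, i.e. h = Δ (ρ_m − ρ_c)/ρ_m.
h = 26 km × 0.54/3.37 = 4.17 km.

4.17 km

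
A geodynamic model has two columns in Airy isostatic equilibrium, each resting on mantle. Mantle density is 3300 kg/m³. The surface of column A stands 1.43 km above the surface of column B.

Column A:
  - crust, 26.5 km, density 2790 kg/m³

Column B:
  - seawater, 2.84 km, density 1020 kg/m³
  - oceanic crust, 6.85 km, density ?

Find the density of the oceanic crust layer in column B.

Take the compensation level at the base of the deeper column (depth z_c below the surface of column A) and equate Σ ρ_i t_i down to z_c; mantle fills any gap and the z_c terms cancel.
Column A: 26.5×2790 + (z_c − 26.5)×3300
Column B: 1.43×0 + 2.84×1020 + 6.85×ρ + (z_c − 1.43 − 9.69)×3300
The z_c×3300 term appears on both sides and cancels. Collect the known terms of each column as K = Σ(ρt)_known − 3300 × (depth of known layers): K_A = 73935 − 3300×26.5 = −13515; K_B = 2896.8 − 3300×(1.43 + 9.69) = −33799.2.
Balance: K_A = K_B + 6.85×ρ, so ρ = (K_A − K_B)/6.85 = 20284.2/6.85 = 2960 kg/m³.

2960 kg/m³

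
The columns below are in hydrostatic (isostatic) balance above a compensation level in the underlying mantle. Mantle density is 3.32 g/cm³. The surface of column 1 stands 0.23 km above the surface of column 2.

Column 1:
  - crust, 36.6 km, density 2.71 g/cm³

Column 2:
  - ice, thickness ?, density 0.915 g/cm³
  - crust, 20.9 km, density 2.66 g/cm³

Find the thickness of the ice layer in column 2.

Take the compensation level at the base of the deeper column (depth z_c below the surface of column 1) and equate Σ ρ_i t_i down to z_c; mantle fills any gap and the z_c terms cancel.
Column 1: 36.6×2.71 + (z_c − 36.6)×3.32
Column 2: 0.23×0 + x×0.915 + 20.9×2.66 + (z_c − 0.23 − 20.9 − x)×3.32
The z_c×3.32 term appears on both sides and cancels. Collect the known terms of each column as K = Σ(ρt)_known − 3.32 × (depth of known layers): K_1 = 99.186 − 3.32×36.6 = −22.326; K_2 = 55.594 − 3.32×(0.23 + 20.9) = −14.5576.
Balance: K_1 = K_2 − x×(3.32 − 0.915), so x = (K_2 − K_1)/(3.32 − 0.915) = 7.7684/2.405 = 3.23 km.

3.23 km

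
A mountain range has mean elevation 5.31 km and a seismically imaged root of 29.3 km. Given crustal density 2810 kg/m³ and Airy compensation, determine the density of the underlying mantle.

3320 kg/m³

Airy balance: ρ_c h = (ρ_m − ρ_c) r → ρ_m = ρ_c (1 + h/r).
ρ_m = 2810 × (1 + 5.31 km/29.3 km) = 3320 kg/m³.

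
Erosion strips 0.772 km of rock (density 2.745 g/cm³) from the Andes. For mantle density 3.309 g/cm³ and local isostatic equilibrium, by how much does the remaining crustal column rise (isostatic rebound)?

0.64 km

Unloading: uplift u = e ρ_c/ρ_m = 0.772 km × 2.745/3.309 = 0.64 km.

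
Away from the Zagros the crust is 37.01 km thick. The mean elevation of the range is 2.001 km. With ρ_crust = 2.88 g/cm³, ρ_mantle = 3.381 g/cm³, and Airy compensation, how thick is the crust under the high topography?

Root depth r = h ρ_c / (ρ_m − ρ_c) = 2.001 km × 2.88 / 0.501 = 11.5 km.
Total thickness = T + h + r = 37.01 km + 2.001 km + 11.5 km = 50.5 km.

50.5 km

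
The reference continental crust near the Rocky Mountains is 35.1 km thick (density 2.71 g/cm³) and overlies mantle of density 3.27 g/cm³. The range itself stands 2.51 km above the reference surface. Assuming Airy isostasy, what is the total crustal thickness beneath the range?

Root depth r = h ρ_c / (ρ_m − ρ_c) = 2.51 km × 2.71 / 0.56 = 12.15 km.
Total thickness = T + h + r = 35.1 km + 2.51 km + 12.15 km = 49.8 km.

49.8 km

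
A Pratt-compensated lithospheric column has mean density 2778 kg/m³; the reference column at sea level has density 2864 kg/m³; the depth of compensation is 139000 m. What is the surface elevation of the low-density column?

4300 m

ρ_ref D = ρ (D + h) → h = D (ρ_ref − ρ)/ρ.
h = 139000 m × (2864 − 2778)/2778 = 4300 m.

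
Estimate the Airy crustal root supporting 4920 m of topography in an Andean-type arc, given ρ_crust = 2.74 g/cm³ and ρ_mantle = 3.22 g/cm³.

28100 m

In Airy isostatic equilibrium: the weight of the topography is balanced by the buoyancy of the root, ρ_c h = (ρ_m − ρ_c) r.
r = h · ρ_c / (ρ_m − ρ_c) = 4920 m × 2.74 / (3.22 − 2.74) = 28100 m.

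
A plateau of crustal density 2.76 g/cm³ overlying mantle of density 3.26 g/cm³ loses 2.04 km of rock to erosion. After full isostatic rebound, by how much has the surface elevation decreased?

Rebound u = e ρ_c/ρ_m = 2.04 km × 2.76/3.26 = 1.727 km.
Net surface drop = e − u = 2.04 km − 1.727 km = e (ρ_m − ρ_c)/ρ_m = 0.313 km.

0.313 km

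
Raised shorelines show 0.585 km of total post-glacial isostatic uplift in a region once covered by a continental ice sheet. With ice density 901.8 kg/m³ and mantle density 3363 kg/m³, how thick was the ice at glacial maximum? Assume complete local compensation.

2.18 km

u = t ρ_ice/ρ_m → t = u ρ_m/ρ_ice = 0.585 km × 3363/901.8 = 2.18 km.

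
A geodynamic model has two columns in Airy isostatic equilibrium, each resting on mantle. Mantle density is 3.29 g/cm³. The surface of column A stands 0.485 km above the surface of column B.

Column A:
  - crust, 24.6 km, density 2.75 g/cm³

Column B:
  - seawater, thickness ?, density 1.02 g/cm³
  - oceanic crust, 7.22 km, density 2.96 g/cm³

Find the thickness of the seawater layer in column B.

4.1 km

Take the compensation level at the base of the deeper column (depth z_c below the surface of column A) and equate Σ ρ_i t_i down to z_c; mantle fills any gap and the z_c terms cancel.
Column A: 24.6×2.75 + (z_c − 24.6)×3.29
Column B: 0.485×0 + x×1.02 + 7.22×2.96 + (z_c − 0.485 − 7.22 − x)×3.29
The z_c×3.29 term appears on both sides and cancels. Collect the known terms of each column as K = Σ(ρt)_known − 3.29 × (depth of known layers): K_A = 67.65 − 3.29×24.6 = −13.284; K_B = 21.3712 − 3.29×(0.485 + 7.22) = −3.97825.
Balance: K_A = K_B − x×(3.29 − 1.02), so x = (K_B − K_A)/(3.29 − 1.02) = 9.30575/2.27 = 4.1 km.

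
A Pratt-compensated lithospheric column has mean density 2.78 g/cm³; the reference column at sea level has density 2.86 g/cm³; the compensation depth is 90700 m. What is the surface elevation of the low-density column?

2610 m

ρ_ref D = ρ (D + h) → h = D (ρ_ref − ρ)/ρ.
h = 90700 m × (2.86 − 2.78)/2.78 = 2610 m.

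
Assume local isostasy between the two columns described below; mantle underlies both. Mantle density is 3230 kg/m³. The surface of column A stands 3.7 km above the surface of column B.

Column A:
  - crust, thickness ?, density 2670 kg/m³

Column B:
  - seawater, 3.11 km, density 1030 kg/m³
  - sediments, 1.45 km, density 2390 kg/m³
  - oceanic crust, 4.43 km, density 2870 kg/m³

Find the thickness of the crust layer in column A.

Take the compensation level at the base of the deeper column (depth z_c below the surface of column A) and equate Σ ρ_i t_i down to z_c; mantle fills any gap and the z_c terms cancel.
Column A: x×2670 + (z_c − 0 − x)×3230
Column B: 3.7×0 + 3.11×1030 + 1.45×2390 + 4.43×2870 + (z_c − 3.7 − 8.99)×3230
The z_c×3230 term appears on both sides and cancels. Collect the known terms of each column as K = Σ(ρt)_known − 3230 × (depth of known layers): K_A = 0 − 3230×0 = 0; K_B = 19382.9 − 3230×(3.7 + 8.99) = −21605.8.
Balance: K_A − x×(3230 − 2670) = K_B, so x = (K_A − K_B)/(3230 − 2670) = 21605.8/560 = 38.6 km.

38.6 km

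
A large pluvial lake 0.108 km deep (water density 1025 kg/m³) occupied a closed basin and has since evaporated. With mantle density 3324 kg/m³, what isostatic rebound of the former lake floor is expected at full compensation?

u = d ρ_w/ρ_m = 0.108 km × 1025/3324 = 0.0333 km.

0.0333 km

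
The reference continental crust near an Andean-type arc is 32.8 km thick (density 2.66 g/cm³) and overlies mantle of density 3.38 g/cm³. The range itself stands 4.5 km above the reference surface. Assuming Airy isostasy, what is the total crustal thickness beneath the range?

53.9 km

Root depth r = h ρ_c / (ρ_m − ρ_c) = 4.5 km × 2.66 / 0.72 = 16.62 km.
Total thickness = T + h + r = 32.8 km + 4.5 km + 16.62 km = 53.9 km.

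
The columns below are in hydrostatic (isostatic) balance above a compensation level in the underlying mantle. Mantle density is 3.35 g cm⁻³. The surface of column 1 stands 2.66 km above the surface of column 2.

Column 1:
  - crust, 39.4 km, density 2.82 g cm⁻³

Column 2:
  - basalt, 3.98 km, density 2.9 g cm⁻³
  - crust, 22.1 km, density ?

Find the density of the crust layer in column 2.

Take the compensation level at the base of the deeper column (depth z_c below the surface of column 1) and equate Σ ρ_i t_i down to z_c; mantle fills any gap and the z_c terms cancel.
Column 1: 39.4×2.82 + (z_c − 39.4)×3.35
Column 2: 2.66×0 + 3.98×2.9 + 22.1×ρ + (z_c − 2.66 − 26.08)×3.35
The z_c×3.35 term appears on both sides and cancels. Collect the known terms of each column as K = Σ(ρt)_known − 3.35 × (depth of known layers): K_1 = 111.108 − 3.35×39.4 = −20.882; K_2 = 11.542 − 3.35×(2.66 + 26.08) = −84.737.
Balance: K_1 = K_2 + 22.1×ρ, so ρ = (K_1 − K_2)/22.1 = 63.855/22.1 = 2.89 g cm⁻³.

2.89 g cm⁻³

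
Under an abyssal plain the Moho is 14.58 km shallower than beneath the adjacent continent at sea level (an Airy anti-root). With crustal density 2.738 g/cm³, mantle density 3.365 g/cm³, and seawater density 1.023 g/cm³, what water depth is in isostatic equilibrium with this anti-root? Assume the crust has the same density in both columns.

5.33 km

Replacing a thickness d of crust by seawater at the top must be balanced by replacing crust with mantle at the base: d (ρ_c − ρ_w) = a (ρ_m − ρ_c).
d = a (ρ_m − ρ_c)/(ρ_c − ρ_w) = 14.58 km × 0.627/1.715 = 5.33 km.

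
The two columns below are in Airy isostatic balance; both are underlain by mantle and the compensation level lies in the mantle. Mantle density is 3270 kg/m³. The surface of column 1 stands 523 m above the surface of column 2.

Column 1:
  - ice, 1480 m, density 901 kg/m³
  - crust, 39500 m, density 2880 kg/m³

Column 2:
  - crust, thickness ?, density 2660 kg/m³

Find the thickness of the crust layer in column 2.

Take the compensation level at the base of the deeper column (depth z_c below the surface of column 1) and equate Σ ρ_i t_i down to z_c; mantle fills any gap and the z_c terms cancel.
Column 1: 1480×901 + 39500×2880 + (z_c − 40980)×3270
Column 2: 523×0 + x×2660 + (z_c − 523 − 0 − x)×3270
The z_c×3270 term appears on both sides and cancels. Collect the known terms of each column as K = Σ(ρt)_known − 3270 × (depth of known layers): K_1 = 115093480 − 3270×40980 = −18911120; K_2 = 0 − 3270×(523 + 0) = −1710210.
Balance: K_1 = K_2 − x×(3270 − 2660), so x = (K_2 − K_1)/(3270 − 2660) = 17200900/610 = 28200 m.

28200 m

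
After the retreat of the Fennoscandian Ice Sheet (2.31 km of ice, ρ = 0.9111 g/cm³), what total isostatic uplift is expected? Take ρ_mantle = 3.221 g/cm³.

Removing the load lets mantle flow back in; uplift u satisfies ρ_ice t = ρ_m u.
u = t ρ_ice/ρ_m = 2.31 km × 0.9111/3.221 = 0.653 km.

0.653 km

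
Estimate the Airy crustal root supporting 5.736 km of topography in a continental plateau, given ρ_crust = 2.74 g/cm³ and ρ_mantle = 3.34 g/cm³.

26.2 km

Equating mass per unit area of the two columns: the weight of the topography is balanced by the buoyancy of the root, ρ_c h = (ρ_m − ρ_c) r.
r = h · ρ_c / (ρ_m − ρ_c) = 5.736 km × 2.74 / (3.34 − 2.74) = 26.2 km.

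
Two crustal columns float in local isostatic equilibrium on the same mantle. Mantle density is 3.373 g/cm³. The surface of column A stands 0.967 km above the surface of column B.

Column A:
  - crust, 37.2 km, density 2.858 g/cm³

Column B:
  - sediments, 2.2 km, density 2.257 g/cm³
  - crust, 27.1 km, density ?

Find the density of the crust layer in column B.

Take the compensation level at the base of the deeper column (depth z_c below the surface of column A) and equate Σ ρ_i t_i down to z_c; mantle fills any gap and the z_c terms cancel.
Column A: 37.2×2.858 + (z_c − 37.2)×3.373
Column B: 0.967×0 + 2.2×2.257 + 27.1×ρ + (z_c − 0.967 − 29.3)×3.373
The z_c×3.373 term appears on both sides and cancels. Collect the known terms of each column as K = Σ(ρt)_known − 3.373 × (depth of known layers): K_A = 106.3176 − 3.373×37.2 = −19.158; K_B = 4.9654 − 3.373×(0.967 + 29.3) = −97.125191.
Balance: K_A = K_B + 27.1×ρ, so ρ = (K_A − K_B)/27.1 = 77.9672/27.1 = 2.88 g/cm³.

2.88 g/cm³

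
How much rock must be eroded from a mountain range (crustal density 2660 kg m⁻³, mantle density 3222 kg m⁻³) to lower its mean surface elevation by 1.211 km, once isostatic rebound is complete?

Net drop Δ = e − u = e − e ρ_c/ρ_m = e (ρ_m − ρ_c)/ρ_m.
e = Δ ρ_m/(ρ_m − ρ_c) = 1.211 km × 3222/562 = 6.94 km.

6.94 km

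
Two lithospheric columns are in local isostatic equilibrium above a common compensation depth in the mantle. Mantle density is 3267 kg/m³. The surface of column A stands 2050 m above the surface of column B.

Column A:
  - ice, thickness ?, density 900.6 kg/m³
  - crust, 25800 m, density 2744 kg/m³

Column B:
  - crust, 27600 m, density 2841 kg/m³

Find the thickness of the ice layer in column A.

Take the compensation level at the base of the deeper column (depth z_c below the surface of column A) and equate Σ ρ_i t_i down to z_c; mantle fills any gap and the z_c terms cancel.
Column A: x×900.6 + 25800×2744 + (z_c − 25800 − x)×3267
Column B: 2050×0 + 27600×2841 + (z_c − 2050 − 27600)×3267
The z_c×3267 term appears on both sides and cancels. Collect the known terms of each column as K = Σ(ρt)_known − 3267 × (depth of known layers): K_A = 70795200 − 3267×25800 = −13493400; K_B = 78411600 − 3267×(2050 + 27600) = −18454950.
Balance: K_A − x×(3267 − 900.6) = K_B, so x = (K_A − K_B)/(3267 − 900.6) = 4961550/2366.4 = 2100 m.

2100 m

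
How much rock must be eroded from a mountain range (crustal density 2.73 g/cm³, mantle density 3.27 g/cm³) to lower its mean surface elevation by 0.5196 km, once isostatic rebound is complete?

3.15 km

Net drop Δ = e − u = e − e ρ_c/ρ_m = e (ρ_m − ρ_c)/ρ_m.
e = Δ ρ_m/(ρ_m − ρ_c) = 0.5196 km × 3.27/0.54 = 3.15 km.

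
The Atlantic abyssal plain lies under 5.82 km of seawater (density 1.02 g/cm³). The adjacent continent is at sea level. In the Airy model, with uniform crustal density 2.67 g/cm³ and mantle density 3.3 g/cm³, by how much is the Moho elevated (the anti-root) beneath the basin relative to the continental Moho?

For local isostatic compensation: replacing crust with seawater at the top is compensated by replacing crust with mantle at the base: d (ρ_c − ρ_w) = a (ρ_m − ρ_c).
a = d (ρ_c − ρ_w)/(ρ_m − ρ_c) = 5.82 km × 1.65/0.63 = 15.2 km.

15.2 km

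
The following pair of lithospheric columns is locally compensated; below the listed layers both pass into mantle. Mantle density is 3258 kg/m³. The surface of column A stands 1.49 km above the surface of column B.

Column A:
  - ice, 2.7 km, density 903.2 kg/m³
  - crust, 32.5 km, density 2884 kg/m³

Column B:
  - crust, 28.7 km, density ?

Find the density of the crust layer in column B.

2780 kg/m³

Take the compensation level at the base of the deeper column (depth z_c below the surface of column A) and equate Σ ρ_i t_i down to z_c; mantle fills any gap and the z_c terms cancel.
Column A: 2.7×903.2 + 32.5×2884 + (z_c − 35.2)×3258
Column B: 1.49×0 + 28.7×ρ + (z_c − 1.49 − 28.7)×3258
The z_c×3258 term appears on both sides and cancels. Collect the known terms of each column as K = Σ(ρt)_known − 3258 × (depth of known layers): K_A = 96168.64 − 3258×35.2 = −18512.96; K_B = 0 − 3258×(1.49 + 28.7) = −98359.02.
Balance: K_A = K_B + 28.7×ρ, so ρ = (K_A − K_B)/28.7 = 79846.1/28.7 = 2780 kg/m³.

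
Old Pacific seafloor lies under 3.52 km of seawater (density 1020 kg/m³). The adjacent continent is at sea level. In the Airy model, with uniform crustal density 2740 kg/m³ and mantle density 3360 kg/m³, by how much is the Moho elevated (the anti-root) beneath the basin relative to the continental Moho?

9.77 km

Equating mass per unit area of the two columns: replacing crust with seawater at the top is compensated by replacing crust with mantle at the base: d (ρ_c − ρ_w) = a (ρ_m − ρ_c).
a = d (ρ_c − ρ_w)/(ρ_m − ρ_c) = 3.52 km × 1720/620 = 9.77 km.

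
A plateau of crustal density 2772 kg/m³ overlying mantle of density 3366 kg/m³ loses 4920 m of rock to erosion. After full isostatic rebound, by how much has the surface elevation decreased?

868 m

Rebound u = e ρ_c/ρ_m = 4920 m × 2772/3366 = 4052 m.
Net surface drop = e − u = 4920 m − 4052 m = e (ρ_m − ρ_c)/ρ_m = 868 m.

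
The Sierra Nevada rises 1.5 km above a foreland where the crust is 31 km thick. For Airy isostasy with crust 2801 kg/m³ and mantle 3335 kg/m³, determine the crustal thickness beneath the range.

Root depth r = h ρ_c / (ρ_m − ρ_c) = 1.5 km × 2801 / 534 = 7.868 km.
Total thickness = T + h + r = 31 km + 1.5 km + 7.868 km = 40.4 km.

40.4 km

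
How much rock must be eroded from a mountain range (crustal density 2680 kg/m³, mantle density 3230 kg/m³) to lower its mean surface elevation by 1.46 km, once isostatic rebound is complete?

8.57 km

Net drop Δ = e − u = e − e ρ_c/ρ_m = e (ρ_m − ρ_c)/ρ_m.
e = Δ ρ_m/(ρ_m − ρ_c) = 1.46 km × 3230/550 = 8.57 km.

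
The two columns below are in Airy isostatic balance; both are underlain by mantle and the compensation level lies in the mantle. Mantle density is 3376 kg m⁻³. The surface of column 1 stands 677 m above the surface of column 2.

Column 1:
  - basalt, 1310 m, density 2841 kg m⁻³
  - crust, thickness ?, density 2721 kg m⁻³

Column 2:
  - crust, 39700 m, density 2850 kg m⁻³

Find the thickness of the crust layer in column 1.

Take the compensation level at the base of the deeper column (depth z_c below the surface of column 1) and equate Σ ρ_i t_i down to z_c; mantle fills any gap and the z_c terms cancel.
Column 1: 1310×2841 + x×2721 + (z_c − 1310 − x)×3376
Column 2: 677×0 + 39700×2850 + (z_c − 677 − 39700)×3376
The z_c×3376 term appears on both sides and cancels. Collect the known terms of each column as K = Σ(ρt)_known − 3376 × (depth of known layers): K_1 = 3721710 − 3376×1310 = −700850; K_2 = 113145000 − 3376×(677 + 39700) = −23167752.
Balance: K_1 − x×(3376 − 2721) = K_2, so x = (K_1 − K_2)/(3376 − 2721) = 22466900/655 = 34300 m.

34300 m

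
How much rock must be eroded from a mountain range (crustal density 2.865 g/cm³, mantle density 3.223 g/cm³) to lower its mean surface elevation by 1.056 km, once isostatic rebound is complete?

9.51 km

Net drop Δ = e − u = e − e ρ_c/ρ_m = e (ρ_m − ρ_c)/ρ_m.
e = Δ ρ_m/(ρ_m − ρ_c) = 1.056 km × 3.223/0.358 = 9.51 km.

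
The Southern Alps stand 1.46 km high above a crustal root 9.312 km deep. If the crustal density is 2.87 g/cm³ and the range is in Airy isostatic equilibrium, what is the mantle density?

3.32 g/cm³

Airy balance: ρ_c h = (ρ_m − ρ_c) r → ρ_m = ρ_c (1 + h/r).
ρ_m = 2.87 × (1 + 1.46 km/9.312 km) = 3.32 g/cm³.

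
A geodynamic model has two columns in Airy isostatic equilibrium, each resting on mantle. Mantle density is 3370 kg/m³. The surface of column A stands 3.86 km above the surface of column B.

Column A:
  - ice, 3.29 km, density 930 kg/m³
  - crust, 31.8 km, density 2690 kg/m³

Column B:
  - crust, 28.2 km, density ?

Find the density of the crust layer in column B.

2780 kg/m³

Take the compensation level at the base of the deeper column (depth z_c below the surface of column A) and equate Σ ρ_i t_i down to z_c; mantle fills any gap and the z_c terms cancel.
Column A: 3.29×930 + 31.8×2690 + (z_c − 35.09)×3370
Column B: 3.86×0 + 28.2×ρ + (z_c − 3.86 − 28.2)×3370
The z_c×3370 term appears on both sides and cancels. Collect the known terms of each column as K = Σ(ρt)_known − 3370 × (depth of known layers): K_A = 88601.7 − 3370×35.09 = −29651.6; K_B = 0 − 3370×(3.86 + 28.2) = −108042.2.
Balance: K_A = K_B + 28.2×ρ, so ρ = (K_A − K_B)/28.2 = 78390.6/28.2 = 2780 kg/m³.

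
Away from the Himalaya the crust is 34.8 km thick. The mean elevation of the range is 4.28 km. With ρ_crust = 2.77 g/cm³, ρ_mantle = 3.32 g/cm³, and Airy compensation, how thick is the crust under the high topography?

60.6 km

Root depth r = h ρ_c / (ρ_m − ρ_c) = 4.28 km × 2.77 / 0.55 = 21.56 km.
Total thickness = T + h + r = 34.8 km + 4.28 km + 21.56 km = 60.6 km.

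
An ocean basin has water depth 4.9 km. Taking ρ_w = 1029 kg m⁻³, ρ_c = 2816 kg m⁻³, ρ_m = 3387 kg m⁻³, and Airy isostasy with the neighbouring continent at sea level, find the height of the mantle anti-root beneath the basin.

15.3 km

In Airy isostatic equilibrium: replacing crust with seawater at the top is compensated by replacing crust with mantle at the base: d (ρ_c − ρ_w) = a (ρ_m − ρ_c).
a = d (ρ_c − ρ_w)/(ρ_m − ρ_c) = 4.9 km × 1787/571 = 15.3 km.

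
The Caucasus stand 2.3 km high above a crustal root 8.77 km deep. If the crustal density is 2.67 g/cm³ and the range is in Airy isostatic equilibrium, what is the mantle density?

3.37 g/cm³

Airy balance: ρ_c h = (ρ_m − ρ_c) r → ρ_m = ρ_c (1 + h/r).
ρ_m = 2.67 × (1 + 2.3 km/8.77 km) = 3.37 g/cm³.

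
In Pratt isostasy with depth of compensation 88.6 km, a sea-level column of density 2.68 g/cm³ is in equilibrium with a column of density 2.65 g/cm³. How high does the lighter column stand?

ρ_ref D = ρ (D + h) → h = D (ρ_ref − ρ)/ρ.
h = 88.6 km × (2.68 − 2.65)/2.65 = 1 km.

1 km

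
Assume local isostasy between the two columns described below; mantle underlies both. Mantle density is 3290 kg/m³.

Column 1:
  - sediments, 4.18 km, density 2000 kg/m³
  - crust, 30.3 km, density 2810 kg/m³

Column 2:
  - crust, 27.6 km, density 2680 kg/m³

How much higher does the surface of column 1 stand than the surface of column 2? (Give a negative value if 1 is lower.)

For any compensation level in the mantle, the mantle terms cancel and isostasy reduces to e = (Σt_1 − Σt_2) − (Σ(ρt)_1 − Σ(ρt)_2) / ρ_m.
Σt_1 = 34.48 km; Σt_2 = 27.6 km; Σ(ρt)_1 = 93503; Σ(ρt)_2 = 73968 (in km·kg/m³).
e = (34.48 − 27.6) − (93503 − 73968) / 3290 = 0.942 km.

0.942 km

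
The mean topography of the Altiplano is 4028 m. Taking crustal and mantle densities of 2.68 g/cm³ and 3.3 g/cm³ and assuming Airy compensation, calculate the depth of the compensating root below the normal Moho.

Isostatic balance requires: the weight of the topography is balanced by the buoyancy of the root, ρ_c h = (ρ_m − ρ_c) r.
r = h · ρ_c / (ρ_m − ρ_c) = 4028 m × 2.68 / (3.3 − 2.68) = 17400 m.

17400 m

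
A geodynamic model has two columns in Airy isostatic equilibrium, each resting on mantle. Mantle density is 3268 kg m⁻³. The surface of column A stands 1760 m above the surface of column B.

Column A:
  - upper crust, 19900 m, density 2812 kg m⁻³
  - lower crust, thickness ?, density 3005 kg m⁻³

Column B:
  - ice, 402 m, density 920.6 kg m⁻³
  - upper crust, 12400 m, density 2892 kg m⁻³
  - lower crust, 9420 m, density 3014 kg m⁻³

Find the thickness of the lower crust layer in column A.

17800 m

Take the compensation level at the base of the deeper column (depth z_c below the surface of column A) and equate Σ ρ_i t_i down to z_c; mantle fills any gap and the z_c terms cancel.
Column A: 19900×2812 + x×3005 + (z_c − 19900 − x)×3268
Column B: 1760×0 + 402×920.6 + 12400×2892 + 9420×3014 + (z_c − 1760 − 22222)×3268
The z_c×3268 term appears on both sides and cancels. Collect the known terms of each column as K = Σ(ρt)_known − 3268 × (depth of known layers): K_A = 55958800 − 3268×19900 = −9074400; K_B = 64622761.2 − 3268×(1760 + 22222) = −13750414.8.
Balance: K_A − x×(3268 − 3005) = K_B, so x = (K_A − K_B)/(3268 − 3005) = 4676010/263 = 17800 m.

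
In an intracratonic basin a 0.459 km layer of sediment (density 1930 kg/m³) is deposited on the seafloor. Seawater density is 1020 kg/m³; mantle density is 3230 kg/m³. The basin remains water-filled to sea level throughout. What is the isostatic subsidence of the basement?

0.189 km

Submarine loading: the sediment displaces seawater, and the subsidence is in turn flooded, so s (ρ_m − ρ_w) = t (ρ_sed − ρ_w).
s = 0.459 km × (1930 − 1020) / (3230 − 1020) = 0.189 km.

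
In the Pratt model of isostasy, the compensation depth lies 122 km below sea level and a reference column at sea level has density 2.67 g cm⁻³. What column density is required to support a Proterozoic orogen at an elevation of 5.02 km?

2.56 g cm⁻³

Pratt balance: ρ_ref D = ρ (D + h).
ρ = ρ_ref D/(D + h) = 2.67 × 122 km/(122 km + 5.02 km) = 2.56 g cm⁻³.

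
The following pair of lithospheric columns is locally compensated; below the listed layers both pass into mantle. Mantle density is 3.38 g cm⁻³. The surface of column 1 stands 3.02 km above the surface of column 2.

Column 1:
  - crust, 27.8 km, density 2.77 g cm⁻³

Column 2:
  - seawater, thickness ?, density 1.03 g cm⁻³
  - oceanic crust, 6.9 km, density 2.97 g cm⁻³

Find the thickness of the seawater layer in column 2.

Take the compensation level at the base of the deeper column (depth z_c below the surface of column 1) and equate Σ ρ_i t_i down to z_c; mantle fills any gap and the z_c terms cancel.
Column 1: 27.8×2.77 + (z_c − 27.8)×3.38
Column 2: 3.02×0 + x×1.03 + 6.9×2.97 + (z_c − 3.02 − 6.9 − x)×3.38
The z_c×3.38 term appears on both sides and cancels. Collect the known terms of each column as K = Σ(ρt)_known − 3.38 × (depth of known layers): K_1 = 77.006 − 3.38×27.8 = −16.958; K_2 = 20.493 − 3.38×(3.02 + 6.9) = −13.0366.
Balance: K_1 = K_2 − x×(3.38 − 1.03), so x = (K_2 − K_1)/(3.38 − 1.03) = 3.9214/2.35 = 1.67 km.

1.67 km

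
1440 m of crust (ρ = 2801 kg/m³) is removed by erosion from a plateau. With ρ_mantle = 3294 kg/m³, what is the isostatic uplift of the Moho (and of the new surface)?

1220 m

Unloading: uplift u = e ρ_c/ρ_m = 1440 m × 2801/3294 = 1220 m.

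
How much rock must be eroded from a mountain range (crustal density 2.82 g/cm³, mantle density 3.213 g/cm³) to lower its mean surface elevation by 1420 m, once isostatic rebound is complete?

11600 m

Net drop Δ = e − u = e − e ρ_c/ρ_m = e (ρ_m − ρ_c)/ρ_m.
e = Δ ρ_m/(ρ_m − ρ_c) = 1420 m × 3.213/0.393 = 11600 m.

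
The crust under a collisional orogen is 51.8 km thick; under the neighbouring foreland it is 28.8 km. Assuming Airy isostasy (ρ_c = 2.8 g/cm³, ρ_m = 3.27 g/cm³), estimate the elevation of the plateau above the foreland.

3.31 km

Excess crust Δ = 51.8 km − 28.8 km = 23 km, split between elevation h and root r with h + r = Δ.
Airy balance ρ_c h = (ρ_m − ρ_c) r gives r = h ρ_c/(ρ_m − ρ_c), so h (1 + ρ_c/(ρ_m − ρ_c)) = Δ, i.e. h = Δ (ρ_m − ρ_c)/ρ_m.
h = 23 km × 0.47/3.27 = 3.31 km.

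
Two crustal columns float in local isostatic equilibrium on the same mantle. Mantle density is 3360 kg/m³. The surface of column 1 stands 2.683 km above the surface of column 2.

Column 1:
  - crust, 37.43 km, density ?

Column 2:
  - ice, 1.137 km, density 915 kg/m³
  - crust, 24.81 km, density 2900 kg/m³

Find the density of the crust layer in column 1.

Take the compensation level at the base of the deeper column (depth z_c below the surface of column 1) and equate Σ ρ_i t_i down to z_c; mantle fills any gap and the z_c terms cancel.
Column 1: 37.43×ρ + (z_c − 37.43)×3360
Column 2: 2.683×0 + 1.137×915 + 24.81×2900 + (z_c − 2.683 − 25.947)×3360
The z_c×3360 term appears on both sides and cancels. Collect the known terms of each column as K = Σ(ρt)_known − 3360 × (depth of known layers): K_1 = 0 − 3360×37.43 = −125764.8; K_2 = 72989.355 − 3360×(2.683 + 25.947) = −23207.445.
Balance: K_1 + 37.43×ρ = K_2, so ρ = (K_2 − K_1)/37.43 = 102557/37.43 = 2740 kg/m³.

2740 kg/m³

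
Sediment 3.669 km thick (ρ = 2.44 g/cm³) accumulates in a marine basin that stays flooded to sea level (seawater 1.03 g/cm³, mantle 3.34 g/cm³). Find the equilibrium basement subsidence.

Submarine loading: the sediment displaces seawater, and the subsidence is in turn flooded, so s (ρ_m − ρ_w) = t (ρ_sed − ρ_w).
s = 3.669 km × (2.44 − 1.03) / (3.34 − 1.03) = 2.24 km.

2.24 km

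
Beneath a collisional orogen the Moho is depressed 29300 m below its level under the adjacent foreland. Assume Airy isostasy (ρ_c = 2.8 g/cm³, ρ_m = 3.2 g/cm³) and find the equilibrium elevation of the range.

4190 m

For local isostatic compensation: ρ_c h = (ρ_m − ρ_c) r.
h = r (ρ_m − ρ_c) / ρ_c = 29300 m × (3.2 − 2.8) / 2.8 = 4190 m.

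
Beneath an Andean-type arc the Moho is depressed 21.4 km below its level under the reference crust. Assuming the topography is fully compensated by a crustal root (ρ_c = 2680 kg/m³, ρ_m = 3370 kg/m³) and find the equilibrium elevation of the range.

For local isostatic compensation: ρ_c h = (ρ_m − ρ_c) r.
h = r (ρ_m − ρ_c) / ρ_c = 21.4 km × (3370 − 2680) / 2680 = 5.51 km.

5.51 km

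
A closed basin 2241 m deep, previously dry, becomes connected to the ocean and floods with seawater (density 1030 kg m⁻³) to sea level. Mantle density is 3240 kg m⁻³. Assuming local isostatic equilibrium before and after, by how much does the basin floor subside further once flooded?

1040 m

After flooding the water column is d + s deep. Its weight must equal the weight of mantle displaced by the extra subsidence s: (d + s) ρ_w = s ρ_m.
s = d ρ_w / (ρ_m − ρ_w) = 2241 m × 1030/(3240 − 1030) = 1040 m.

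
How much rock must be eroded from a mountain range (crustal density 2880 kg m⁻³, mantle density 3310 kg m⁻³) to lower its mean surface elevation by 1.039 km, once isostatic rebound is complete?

Net drop Δ = e − u = e − e ρ_c/ρ_m = e (ρ_m − ρ_c)/ρ_m.
e = Δ ρ_m/(ρ_m − ρ_c) = 1.039 km × 3310/430 = 8 km.

8 km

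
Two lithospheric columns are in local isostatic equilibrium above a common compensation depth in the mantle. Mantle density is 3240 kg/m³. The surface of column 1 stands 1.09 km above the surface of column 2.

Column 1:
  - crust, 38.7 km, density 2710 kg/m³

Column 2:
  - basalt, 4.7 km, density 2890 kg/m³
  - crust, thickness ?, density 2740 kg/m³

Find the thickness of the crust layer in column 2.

Take the compensation level at the base of the deeper column (depth z_c below the surface of column 1) and equate Σ ρ_i t_i down to z_c; mantle fills any gap and the z_c terms cancel.
Column 1: 38.7×2710 + (z_c − 38.7)×3240
Column 2: 1.09×0 + 4.7×2890 + x×2740 + (z_c − 1.09 − 4.7 − x)×3240
The z_c×3240 term appears on both sides and cancels. Collect the known terms of each column as K = Σ(ρt)_known − 3240 × (depth of known layers): K_1 = 104877 − 3240×38.7 = −20511; K_2 = 13583 − 3240×(1.09 + 4.7) = −5176.6.
Balance: K_1 = K_2 − x×(3240 − 2740), so x = (K_2 − K_1)/(3240 − 2740) = 15334.4/500 = 30.7 km.

30.7 km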